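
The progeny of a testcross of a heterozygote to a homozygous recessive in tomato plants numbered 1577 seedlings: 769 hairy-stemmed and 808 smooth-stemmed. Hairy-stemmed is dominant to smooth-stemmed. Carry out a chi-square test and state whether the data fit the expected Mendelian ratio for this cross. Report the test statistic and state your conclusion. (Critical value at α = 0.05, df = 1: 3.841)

A testcross of a heterozygote (Aa × aa) gives a 1:1 phenotypic ratio.
Expected counts for N = 1577 under a 1:1 ratio (total parts = 2):
  hairy-stemmed: 1577 × 1/2 = 788.5
  smooth-stemmed: 1577 × 1/2 = 788.5
χ² = Σ (O − E)² / E
  hairy-stemmed: (769 − 788.5)² / 788.5 = 0.4822
  smooth-stemmed: (808 − 788.5)² / 788.5 = 0.4822
χ² = 0.4822 + 0.4822 = 0.9644 ≈ 0.964
Degrees of freedom = 2 − 1 = 1; critical value at α = 0.05 is 3.841.
Since 0.964 < 3.841, we fail to reject the null hypothesis — the data are consistent with the 1:1 ratio.

0.964; consistent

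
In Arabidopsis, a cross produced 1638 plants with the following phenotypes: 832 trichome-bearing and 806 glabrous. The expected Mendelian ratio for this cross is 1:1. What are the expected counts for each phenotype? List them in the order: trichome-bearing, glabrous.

819, 819

Expected counts for N = 1638 under a 1:1 ratio (total parts = 2):
  trichome-bearing: 1638 × 1/2 = 819
  glabrous: 1638 × 1/2 = 819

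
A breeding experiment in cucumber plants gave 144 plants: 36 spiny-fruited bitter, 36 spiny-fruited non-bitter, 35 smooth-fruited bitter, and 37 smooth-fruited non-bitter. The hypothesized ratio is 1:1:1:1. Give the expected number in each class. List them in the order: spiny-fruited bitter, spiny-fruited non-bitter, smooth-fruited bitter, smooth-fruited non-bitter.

Total ratio parts = 4. Expected numbers out of 144:
  spiny-fruited bitter: 144 × 1/4 = 36
  spiny-fruited non-bitter: 144 × 1/4 = 36
  smooth-fruited bitter: 144 × 1/4 = 36
  smooth-fruited non-bitter: 144 × 1/4 = 36

36, 36, 36, 36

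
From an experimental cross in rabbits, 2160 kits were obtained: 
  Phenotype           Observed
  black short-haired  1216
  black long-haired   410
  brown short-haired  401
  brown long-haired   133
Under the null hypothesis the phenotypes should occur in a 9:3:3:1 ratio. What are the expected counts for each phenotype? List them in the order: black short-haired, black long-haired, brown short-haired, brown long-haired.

Total ratio parts = 16. Expected numbers out of 2160:
  black short-haired: 2160 × 9/16 = 1215
  black long-haired: 2160 × 3/16 = 405
  brown short-haired: 2160 × 3/16 = 405
  brown long-haired: 2160 × 1/16 = 135

1215, 405, 405, 135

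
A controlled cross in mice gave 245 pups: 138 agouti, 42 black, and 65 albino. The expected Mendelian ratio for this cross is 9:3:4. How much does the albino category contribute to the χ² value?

0.230

Total ratio parts = 16. Expected numbers out of 245:
  agouti: 245 × 9/16 = 137.8125
  black: 245 × 3/16 = 45.9375
  albino: 245 × 4/16 = 61.25
Contribution of albino: (65 − 61.25)² / 61.25 = 0.2296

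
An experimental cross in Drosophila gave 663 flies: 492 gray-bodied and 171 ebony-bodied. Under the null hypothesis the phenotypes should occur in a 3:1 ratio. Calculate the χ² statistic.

0.222

Total ratio parts = 4. Expected numbers out of 663:
  gray-bodied: 663 × 3/4 = 497.25
  ebony-bodied: 663 × 1/4 = 165.75
χ² = Σ (O − E)² / E
  gray-bodied: (492 − 497.25)² / 497.25 = 0.0554
  ebony-bodied: (171 − 165.75)² / 165.75 = 0.1663
χ² = 0.0554 + 0.1663 = 0.2217 ≈ 0.222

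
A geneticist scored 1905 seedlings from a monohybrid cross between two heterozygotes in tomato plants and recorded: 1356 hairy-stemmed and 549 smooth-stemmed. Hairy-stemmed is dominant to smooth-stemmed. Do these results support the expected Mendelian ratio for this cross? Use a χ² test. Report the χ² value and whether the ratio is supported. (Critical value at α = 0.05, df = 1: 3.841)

14.817; not consistent

For a monohybrid cross between heterozygotes with complete dominance, the expected phenotypic ratio is 3:1.
The 3:1 ratio has 4 parts, so with N = 1905 the expected counts are:
  hairy-stemmed: 1905 × 3/4 = 1428.75
  smooth-stemmed: 1905 × 1/4 = 476.25
χ² = Σ (O − E)² / E
  hairy-stemmed: (1356 − 1428.75)² / 1428.75 = 3.7043
  smooth-stemmed: (549 − 476.25)² / 476.25 = 11.1130
χ² = 3.7043 + 11.1130 = 14.8173 ≈ 14.817
Degrees of freedom = 2 − 1 = 1; critical value at α = 0.05 is 3.841.
Since 14.817 > 3.841, we reject the null hypothesis — the data do not fit the 3:1 ratio.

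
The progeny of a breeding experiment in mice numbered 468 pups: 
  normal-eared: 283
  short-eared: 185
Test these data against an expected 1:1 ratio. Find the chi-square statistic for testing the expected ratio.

20.521

Total ratio parts = 2. Expected numbers out of 468:
  normal-eared: 468 × 1/2 = 234
  short-eared: 468 × 1/2 = 234
χ² = Σ (O − E)² / E
  normal-eared: (283 − 234)² / 234 = 10.2607
  short-eared: (185 − 234)² / 234 = 10.2607
χ² = 10.2607 + 10.2607 = 20.5214 ≈ 20.521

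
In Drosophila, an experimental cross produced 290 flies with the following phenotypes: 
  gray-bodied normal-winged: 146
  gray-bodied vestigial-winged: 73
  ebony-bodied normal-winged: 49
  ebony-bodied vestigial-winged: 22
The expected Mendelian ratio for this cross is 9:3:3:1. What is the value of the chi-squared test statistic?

Total ratio parts = 16. Expected numbers out of 290:
  gray-bodied normal-winged: 290 × 9/16 = 163.125
  gray-bodied vestigial-winged: 290 × 3/16 = 54.375
  ebony-bodied normal-winged: 290 × 3/16 = 54.375
  ebony-bodied vestigial-winged: 290 × 1/16 = 18.125
χ² = Σ (O − E)² / E
  gray-bodied normal-winged: (146 − 163.125)² / 163.125 = 1.7978
  gray-bodied vestigial-winged: (73 − 54.375)² / 54.375 = 6.3796
  ebony-bodied normal-winged: (49 − 54.375)² / 54.375 = 0.5313
  ebony-bodied vestigial-winged: (22 − 18.125)² / 18.125 = 0.8284
χ² = 1.7978 + 6.3796 + 0.5313 + 0.8284 = 9.5371 ≈ 9.537

9.537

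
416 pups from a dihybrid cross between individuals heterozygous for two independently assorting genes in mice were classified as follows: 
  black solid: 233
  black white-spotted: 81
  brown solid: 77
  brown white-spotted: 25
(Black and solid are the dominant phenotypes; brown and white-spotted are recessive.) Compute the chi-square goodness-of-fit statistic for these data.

A dihybrid F₂ with independent assortment and complete dominance at both loci gives a 9:3:3:1 phenotypic ratio.
Total ratio parts = 16. Expected numbers out of 416:
  black solid: 416 × 9/16 = 234
  black white-spotted: 416 × 3/16 = 78
  brown solid: 416 × 3/16 = 78
  brown white-spotted: 416 × 1/16 = 26
χ² = Σ (O − E)² / E
  black solid: (233 − 234)² / 234 = 0.0043
  black white-spotted: (81 − 78)² / 78 = 0.1154
  brown solid: (77 − 78)² / 78 = 0.0128
  brown white-spotted: (25 − 26)² / 26 = 0.0385
χ² = 0.0043 + 0.1154 + 0.0128 + 0.0385 = 0.171

0.171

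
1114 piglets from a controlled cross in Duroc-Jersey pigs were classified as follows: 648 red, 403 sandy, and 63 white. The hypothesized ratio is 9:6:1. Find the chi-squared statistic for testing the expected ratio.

Expected counts for N = 1114 under a 9:6:1 ratio (total parts = 16):
  red: 1114 × 9/16 = 626.625
  sandy: 1114 × 6/16 = 417.75
  white: 1114 × 1/16 = 69.625
χ² = Σ (O − E)² / E
  red: (648 − 626.625)² / 626.625 = 0.7291
  sandy: (403 − 417.75)² / 417.75 = 0.5208
  white: (63 − 69.625)² / 69.625 = 0.6304
χ² = 0.7291 + 0.5208 + 0.6304 = 1.8803 ≈ 1.880

1.880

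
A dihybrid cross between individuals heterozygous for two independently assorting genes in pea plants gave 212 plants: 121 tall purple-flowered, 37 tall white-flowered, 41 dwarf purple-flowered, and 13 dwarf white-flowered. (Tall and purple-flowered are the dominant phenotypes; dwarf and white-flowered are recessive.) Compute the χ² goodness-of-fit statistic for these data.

0.260

A dihybrid F₂ with independent assortment and complete dominance at both loci gives a 9:3:3:1 phenotypic ratio.
Under the 9:3:3:1 hypothesis (Σ ratio = 16, N = 212):
  tall purple-flowered: 212 × 9/16 = 119.25
  tall white-flowered: 212 × 3/16 = 39.75
  dwarf purple-flowered: 212 × 3/16 = 39.75
  dwarf white-flowered: 212 × 1/16 = 13.25
χ² = Σ (O − E)² / E
  tall purple-flowered: (121 − 119.25)² / 119.25 = 0.0257
  tall white-flowered: (37 − 39.75)² / 39.75 = 0.1903
  dwarf purple-flowered: (41 − 39.75)² / 39.75 = 0.0393
  dwarf white-flowered: (13 − 13.25)² / 13.25 = 0.0047
χ² = 0.0257 + 0.1903 + 0.0393 + 0.0047 = 0.260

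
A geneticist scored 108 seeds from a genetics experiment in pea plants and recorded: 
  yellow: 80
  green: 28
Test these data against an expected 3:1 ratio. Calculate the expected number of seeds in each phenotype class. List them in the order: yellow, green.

81, 27

Total ratio parts = 4. Expected numbers out of 108:
  yellow: 108 × 3/4 = 81
  green: 108 × 1/4 = 27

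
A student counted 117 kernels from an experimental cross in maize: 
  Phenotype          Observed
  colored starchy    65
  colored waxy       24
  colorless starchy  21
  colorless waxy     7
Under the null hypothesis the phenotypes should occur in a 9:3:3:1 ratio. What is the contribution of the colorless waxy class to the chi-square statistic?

0.013

Total ratio parts = 16. Expected numbers out of 117:
  colored starchy: 117 × 9/16 = 65.8125
  colored waxy: 117 × 3/16 = 21.9375
  colorless starchy: 117 × 3/16 = 21.9375
  colorless waxy: 117 × 1/16 = 7.3125
Contribution of colorless waxy: (7 − 7.3125)² / 7.3125 = 0.0134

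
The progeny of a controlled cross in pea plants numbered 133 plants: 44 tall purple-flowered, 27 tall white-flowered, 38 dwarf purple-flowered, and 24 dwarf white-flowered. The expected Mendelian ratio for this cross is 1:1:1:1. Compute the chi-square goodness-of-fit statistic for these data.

7.902

The 1:1:1:1 ratio has 4 parts, so with N = 133 the expected counts are:
  tall purple-flowered: 133 × 1/4 = 33.25
  tall white-flowered: 133 × 1/4 = 33.25
  dwarf purple-flowered: 133 × 1/4 = 33.25
  dwarf white-flowered: 133 × 1/4 = 33.25
χ² = Σ (O − E)² / E
  tall purple-flowered: (44 − 33.25)² / 33.25 = 3.4756
  tall white-flowered: (27 − 33.25)² / 33.25 = 1.1748
  dwarf purple-flowered: (38 − 33.25)² / 33.25 = 0.6786
  dwarf white-flowered: (24 − 33.25)² / 33.25 = 2.5733
χ² = 3.4756 + 1.1748 + 0.6786 + 2.5733 = 7.9023 ≈ 7.902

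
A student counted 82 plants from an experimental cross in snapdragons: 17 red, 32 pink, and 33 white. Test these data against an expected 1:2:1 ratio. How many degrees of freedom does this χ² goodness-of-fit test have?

A goodness-of-fit test with 3 phenotype classes has df = 3 − 1 = 2.

2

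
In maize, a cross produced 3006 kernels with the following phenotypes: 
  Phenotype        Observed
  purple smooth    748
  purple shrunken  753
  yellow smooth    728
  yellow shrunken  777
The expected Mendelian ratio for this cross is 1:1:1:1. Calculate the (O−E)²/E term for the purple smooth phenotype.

The 1:1:1:1 ratio has 4 parts, so with N = 3006 the expected counts are:
  purple smooth: 3006 × 1/4 = 751.5
  purple shrunken: 3006 × 1/4 = 751.5
  yellow smooth: 3006 × 1/4 = 751.5
  yellow shrunken: 3006 × 1/4 = 751.5
Contribution of purple smooth: (748 − 751.5)² / 751.5 = 0.0163

0.016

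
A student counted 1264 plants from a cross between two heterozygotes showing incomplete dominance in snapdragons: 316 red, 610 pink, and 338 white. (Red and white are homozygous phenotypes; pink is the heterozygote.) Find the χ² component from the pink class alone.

0.766

With incomplete dominance, a heterozygote × heterozygote cross gives a 1:2:1 phenotypic ratio.
Under the 1:2:1 hypothesis (Σ ratio = 4, N = 1264):
  red: 1264 × 1/4 = 316
  pink: 1264 × 2/4 = 632
  white: 1264 × 1/4 = 316
Contribution of pink: (610 − 632)² / 632 = 0.7658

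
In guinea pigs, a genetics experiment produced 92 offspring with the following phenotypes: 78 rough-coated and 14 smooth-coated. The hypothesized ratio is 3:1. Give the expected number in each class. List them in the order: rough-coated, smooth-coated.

69, 23

The 3:1 ratio has 4 parts, so with N = 92 the expected counts are:
  rough-coated: 92 × 3/4 = 69
  smooth-coated: 92 × 1/4 = 23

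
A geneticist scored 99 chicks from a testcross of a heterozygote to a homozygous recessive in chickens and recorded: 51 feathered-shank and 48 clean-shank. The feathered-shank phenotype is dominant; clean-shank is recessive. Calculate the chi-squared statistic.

A testcross of a heterozygote (Aa × aa) gives a 1:1 phenotypic ratio.
Under the 1:1 hypothesis (Σ ratio = 2, N = 99):
  feathered-shank: 99 × 1/2 = 49.5
  clean-shank: 99 × 1/2 = 49.5
χ² = Σ (O − E)² / E
  feathered-shank: (51 − 49.5)² / 49.5 = 0.0455
  clean-shank: (48 − 49.5)² / 49.5 = 0.0455
χ² = 0.0455 + 0.0455 = 0.091

0.091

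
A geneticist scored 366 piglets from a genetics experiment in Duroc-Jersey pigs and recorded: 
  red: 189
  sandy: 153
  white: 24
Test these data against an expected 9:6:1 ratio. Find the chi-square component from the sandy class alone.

Under the 9:6:1 hypothesis (Σ ratio = 16, N = 366):
  red: 366 × 9/16 = 205.875
  sandy: 366 × 6/16 = 137.25
  white: 366 × 1/16 = 22.875
Contribution of sandy: (153 − 137.25)² / 137.25 = 1.8074

1.807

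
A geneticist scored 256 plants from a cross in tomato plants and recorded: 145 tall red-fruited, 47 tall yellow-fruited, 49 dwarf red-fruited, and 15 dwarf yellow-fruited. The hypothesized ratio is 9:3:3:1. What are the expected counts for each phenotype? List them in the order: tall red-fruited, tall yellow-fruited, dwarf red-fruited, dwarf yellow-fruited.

144, 48, 48, 16

The 9:3:3:1 ratio has 16 parts, so with N = 256 the expected counts are:
  tall red-fruited: 256 × 9/16 = 144
  tall yellow-fruited: 256 × 3/16 = 48
  dwarf red-fruited: 256 × 3/16 = 48
  dwarf yellow-fruited: 256 × 1/16 = 16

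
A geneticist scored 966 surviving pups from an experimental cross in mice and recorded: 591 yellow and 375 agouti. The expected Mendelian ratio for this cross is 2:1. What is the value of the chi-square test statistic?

The 2:1 ratio has 3 parts, so with N = 966 the expected counts are:
  yellow: 966 × 2/3 = 644
  agouti: 966 × 1/3 = 322
χ² = Σ (O − E)² / E
  yellow: (591 − 644)² / 644 = 4.3618
  agouti: (375 − 322)² / 322 = 8.7236
χ² = 4.3618 + 8.7236 = 13.0854 ≈ 13.085

13.085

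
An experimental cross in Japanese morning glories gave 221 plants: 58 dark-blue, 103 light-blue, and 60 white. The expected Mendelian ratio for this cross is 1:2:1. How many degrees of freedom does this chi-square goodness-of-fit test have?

2

A goodness-of-fit test with 3 phenotype classes has df = 3 − 1 = 2.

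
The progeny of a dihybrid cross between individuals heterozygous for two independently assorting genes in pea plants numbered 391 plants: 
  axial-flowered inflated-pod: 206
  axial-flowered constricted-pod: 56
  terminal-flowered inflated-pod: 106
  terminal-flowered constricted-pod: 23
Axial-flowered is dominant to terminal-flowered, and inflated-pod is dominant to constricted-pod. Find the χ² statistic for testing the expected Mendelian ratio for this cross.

19.630

A dihybrid F₂ with independent assortment and complete dominance at both loci gives a 9:3:3:1 phenotypic ratio.
Expected counts for N = 391 under a 9:3:3:1 ratio (total parts = 16):
  axial-flowered inflated-pod: 391 × 9/16 = 219.9375
  axial-flowered constricted-pod: 391 × 3/16 = 73.3125
  terminal-flowered inflated-pod: 391 × 3/16 = 73.3125
  terminal-flowered constricted-pod: 391 × 1/16 = 24.4375
χ² = Σ (O − E)² / E
  axial-flowered inflated-pod: (206 − 219.9375)² / 219.9375 = 0.8832
  axial-flowered constricted-pod: (56 − 73.3125)² / 73.3125 = 4.0883
  terminal-flowered inflated-pod: (106 − 73.3125)² / 73.3125 = 14.5742
  terminal-flowered constricted-pod: (23 − 24.4375)² / 24.4375 = 0.0846
χ² = 0.8832 + 4.0883 + 14.5742 + 0.0846 = 19.6303 ≈ 19.630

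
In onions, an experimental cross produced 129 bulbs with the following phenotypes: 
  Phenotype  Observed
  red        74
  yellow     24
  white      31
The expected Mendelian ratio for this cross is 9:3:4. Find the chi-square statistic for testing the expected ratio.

Under the 9:3:4 hypothesis (Σ ratio = 16, N = 129):
  red: 129 × 9/16 = 72.5625
  yellow: 129 × 3/16 = 24.1875
  white: 129 × 4/16 = 32.25
χ² = Σ (O − E)² / E
  red: (74 − 72.5625)² / 72.5625 = 0.0285
  yellow: (24 − 24.1875)² / 24.1875 = 0.0015
  white: (31 − 32.25)² / 32.25 = 0.0484
χ² = 0.0285 + 0.0015 + 0.0484 = 0.0784 ≈ 0.078

0.078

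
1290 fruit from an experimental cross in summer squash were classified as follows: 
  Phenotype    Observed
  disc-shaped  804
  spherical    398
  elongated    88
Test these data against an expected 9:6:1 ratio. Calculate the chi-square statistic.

24.340

Total ratio parts = 16. Expected numbers out of 1290:
  disc-shaped: 1290 × 9/16 = 725.625
  spherical: 1290 × 6/16 = 483.75
  elongated: 1290 × 1/16 = 80.625
χ² = Σ (O − E)² / E
  disc-shaped: (804 − 725.625)² / 725.625 = 8.4653
  spherical: (398 − 483.75)² / 483.75 = 15.2001
  elongated: (88 − 80.625)² / 80.625 = 0.6746
χ² = 8.4653 + 15.2001 + 0.6746 = 24.340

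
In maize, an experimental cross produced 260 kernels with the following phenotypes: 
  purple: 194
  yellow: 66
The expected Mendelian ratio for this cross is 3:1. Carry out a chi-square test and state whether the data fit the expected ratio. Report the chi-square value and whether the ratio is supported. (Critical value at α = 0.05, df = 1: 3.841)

The 3:1 ratio has 4 parts, so with N = 260 the expected counts are:
  purple: 260 × 3/4 = 195
  yellow: 260 × 1/4 = 65
χ² = Σ (O − E)² / E
  purple: (194 − 195)² / 195 = 0.0051
  yellow: (66 − 65)² / 65 = 0.0154
χ² = 0.0051 + 0.0154 = 0.0205 ≈ 0.021
Degrees of freedom = 2 − 1 = 1; critical value at α = 0.05 is 3.841.
Since 0.021 < 3.841, we fail to reject the null hypothesis — the data are consistent with the 3:1 ratio.

0.021; consistent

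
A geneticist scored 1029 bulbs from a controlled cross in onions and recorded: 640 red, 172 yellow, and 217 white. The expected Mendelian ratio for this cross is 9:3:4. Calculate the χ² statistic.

The 9:3:4 ratio has 16 parts, so with N = 1029 the expected counts are:
  red: 1029 × 9/16 = 578.8125
  yellow: 1029 × 3/16 = 192.9375
  white: 1029 × 4/16 = 257.25
χ² = Σ (O − E)² / E
  red: (640 − 578.8125)² / 578.8125 = 6.4683
  yellow: (172 − 192.9375)² / 192.9375 = 2.2721
  white: (217 − 257.25)² / 257.25 = 6.2976
χ² = 6.4683 + 2.2721 + 6.2976 = 15.038

15.038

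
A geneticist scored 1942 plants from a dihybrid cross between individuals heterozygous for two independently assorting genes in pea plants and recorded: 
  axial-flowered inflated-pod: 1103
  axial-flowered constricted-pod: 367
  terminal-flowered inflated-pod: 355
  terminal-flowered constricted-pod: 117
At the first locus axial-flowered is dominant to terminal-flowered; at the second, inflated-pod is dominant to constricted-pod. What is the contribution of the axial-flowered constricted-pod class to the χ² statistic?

A dihybrid F₂ with independent assortment and complete dominance at both loci gives a 9:3:3:1 phenotypic ratio.
Expected counts for N = 1942 under a 9:3:3:1 ratio (total parts = 16):
  axial-flowered inflated-pod: 1942 × 9/16 = 1092.375
  axial-flowered constricted-pod: 1942 × 3/16 = 364.125
  terminal-flowered inflated-pod: 1942 × 3/16 = 364.125
  terminal-flowered constricted-pod: 1942 × 1/16 = 121.375
Contribution of axial-flowered constricted-pod: (367 − 364.125)² / 364.125 = 0.0227

0.023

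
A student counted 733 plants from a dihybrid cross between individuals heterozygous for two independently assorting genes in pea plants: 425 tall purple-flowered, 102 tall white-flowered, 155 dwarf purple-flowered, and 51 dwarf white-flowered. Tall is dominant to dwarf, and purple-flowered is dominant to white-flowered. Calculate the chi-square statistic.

12.359

A dihybrid F₂ with independent assortment and complete dominance at both loci gives a 9:3:3:1 phenotypic ratio.
Expected counts for N = 733 under a 9:3:3:1 ratio (total parts = 16):
  tall purple-flowered: 733 × 9/16 = 412.3125
  tall white-flowered: 733 × 3/16 = 137.4375
  dwarf purple-flowered: 733 × 3/16 = 137.4375
  dwarf white-flowered: 733 × 1/16 = 45.8125
χ² = Σ (O − E)² / E
  tall purple-flowered: (425 − 412.3125)² / 412.3125 = 0.3904
  tall white-flowered: (102 − 137.4375)² / 137.4375 = 9.1374
  dwarf purple-flowered: (155 − 137.4375)² / 137.4375 = 2.2442
  dwarf white-flowered: (51 − 45.8125)² / 45.8125 = 0.5874
χ² = 0.3904 + 9.1374 + 2.2442 + 0.5874 = 12.3594 ≈ 12.359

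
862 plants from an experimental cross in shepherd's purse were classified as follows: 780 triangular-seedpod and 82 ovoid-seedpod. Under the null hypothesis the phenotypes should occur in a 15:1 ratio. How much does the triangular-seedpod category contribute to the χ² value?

0.979

Under the 15:1 hypothesis (Σ ratio = 16, N = 862):
  triangular-seedpod: 862 × 15/16 = 808.125
  ovoid-seedpod: 862 × 1/16 = 53.875
Contribution of triangular-seedpod: (780 − 808.125)² / 808.125 = 0.9788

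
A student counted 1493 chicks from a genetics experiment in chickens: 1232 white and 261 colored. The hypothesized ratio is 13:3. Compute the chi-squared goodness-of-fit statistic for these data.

1.577

Expected counts for N = 1493 under a 13:3 ratio (total parts = 16):
  white: 1493 × 13/16 = 1213.0625
  colored: 1493 × 3/16 = 279.9375
χ² = Σ (O − E)² / E
  white: (1232 − 1213.0625)² / 1213.0625 = 0.2956
  colored: (261 − 279.9375)² / 279.9375 = 1.2811
χ² = 0.2956 + 1.2811 = 1.5767 ≈ 1.577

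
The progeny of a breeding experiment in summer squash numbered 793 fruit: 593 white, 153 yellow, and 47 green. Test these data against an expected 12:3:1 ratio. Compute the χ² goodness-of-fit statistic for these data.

The 12:3:1 ratio has 16 parts, so with N = 793 the expected counts are:
  white: 793 × 12/16 = 594.75
  yellow: 793 × 3/16 = 148.6875
  green: 793 × 1/16 = 49.5625
χ² = Σ (O − E)² / E
  white: (593 − 594.75)² / 594.75 = 0.0051
  yellow: (153 − 148.6875)² / 148.6875 = 0.1251
  green: (47 − 49.5625)² / 49.5625 = 0.1325
χ² = 0.0051 + 0.1251 + 0.1325 = 0.2627 ≈ 0.263

0.263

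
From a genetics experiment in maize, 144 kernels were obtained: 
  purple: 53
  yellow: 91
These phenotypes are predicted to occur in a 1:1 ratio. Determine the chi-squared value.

The 1:1 ratio has 2 parts, so with N = 144 the expected counts are:
  purple: 144 × 1/2 = 72
  yellow: 144 × 1/2 = 72
χ² = Σ (O − E)² / E
  purple: (53 − 72)² / 72 = 5.0139
  yellow: (91 − 72)² / 72 = 5.0139
χ² = 5.0139 + 5.0139 = 10.0278 ≈ 10.028

10.028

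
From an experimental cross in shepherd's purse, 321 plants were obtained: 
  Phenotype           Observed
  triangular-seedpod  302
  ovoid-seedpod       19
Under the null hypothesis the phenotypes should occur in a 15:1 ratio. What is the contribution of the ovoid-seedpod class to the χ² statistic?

Under the 15:1 hypothesis (Σ ratio = 16, N = 321):
  triangular-seedpod: 321 × 15/16 = 300.9375
  ovoid-seedpod: 321 × 1/16 = 20.0625
Contribution of ovoid-seedpod: (19 − 20.0625)² / 20.0625 = 0.0563

0.056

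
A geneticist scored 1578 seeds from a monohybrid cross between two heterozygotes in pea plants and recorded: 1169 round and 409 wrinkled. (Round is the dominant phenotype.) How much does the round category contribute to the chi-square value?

0.178

For a monohybrid cross between heterozygotes with complete dominance, the expected phenotypic ratio is 3:1.
Under the 3:1 hypothesis (Σ ratio = 4, N = 1578):
  round: 1578 × 3/4 = 1183.5
  wrinkled: 1578 × 1/4 = 394.5
Contribution of round: (1169 − 1183.5)² / 1183.5 = 0.1777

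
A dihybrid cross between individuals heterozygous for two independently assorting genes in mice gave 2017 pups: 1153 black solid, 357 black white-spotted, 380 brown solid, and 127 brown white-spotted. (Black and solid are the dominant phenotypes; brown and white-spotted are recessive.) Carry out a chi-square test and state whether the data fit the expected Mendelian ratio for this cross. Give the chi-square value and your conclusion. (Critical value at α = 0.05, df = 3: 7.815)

1.502; consistent

A dihybrid F₂ with independent assortment and complete dominance at both loci gives a 9:3:3:1 phenotypic ratio.
Under the 9:3:3:1 hypothesis (Σ ratio = 16, N = 2017):
  black solid: 2017 × 9/16 = 1134.5625
  black white-spotted: 2017 × 3/16 = 378.1875
  brown solid: 2017 × 3/16 = 378.1875
  brown white-spotted: 2017 × 1/16 = 126.0625
χ² = Σ (O − E)² / E
  black solid: (1153 − 1134.5625)² / 1134.5625 = 0.2996
  black white-spotted: (357 − 378.1875)² / 378.1875 = 1.1870
  brown solid: (380 − 378.1875)² / 378.1875 = 0.0087
  brown white-spotted: (127 − 126.0625)² / 126.0625 = 0.0070
χ² = 0.2996 + 1.1870 + 0.0087 + 0.0070 = 1.5023 ≈ 1.502
Degrees of freedom = 4 − 1 = 3; critical value at α = 0.05 is 7.815.
Since 1.502 < 7.815, we fail to reject the null hypothesis — the data are consistent with the 9:3:3:1 ratio.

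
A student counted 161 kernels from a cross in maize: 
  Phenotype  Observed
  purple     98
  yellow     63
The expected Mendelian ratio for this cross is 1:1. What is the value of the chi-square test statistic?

7.609

Under the 1:1 hypothesis (Σ ratio = 2, N = 161):
  purple: 161 × 1/2 = 80.5
  yellow: 161 × 1/2 = 80.5
χ² = Σ (O − E)² / E
  purple: (98 − 80.5)² / 80.5 = 3.8043
  yellow: (63 − 80.5)² / 80.5 = 3.8043
χ² = 3.8043 + 3.8043 = 7.6086 ≈ 7.609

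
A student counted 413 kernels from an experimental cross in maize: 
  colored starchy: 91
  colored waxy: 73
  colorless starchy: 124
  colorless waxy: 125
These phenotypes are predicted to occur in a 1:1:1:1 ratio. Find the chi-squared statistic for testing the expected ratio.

19.068

Expected counts for N = 413 under a 1:1:1:1 ratio (total parts = 4):
  colored starchy: 413 × 1/4 = 103.25
  colored waxy: 413 × 1/4 = 103.25
  colorless starchy: 413 × 1/4 = 103.25
  colorless waxy: 413 × 1/4 = 103.25
χ² = Σ (O − E)² / E
  colored starchy: (91 − 103.25)² / 103.25 = 1.4534
  colored waxy: (73 − 103.25)² / 103.25 = 8.8626
  colorless starchy: (124 − 103.25)² / 103.25 = 4.1701
  colorless waxy: (125 − 103.25)² / 103.25 = 4.5817
χ² = 1.4534 + 8.8626 + 4.1701 + 4.5817 = 19.0678 ≈ 19.068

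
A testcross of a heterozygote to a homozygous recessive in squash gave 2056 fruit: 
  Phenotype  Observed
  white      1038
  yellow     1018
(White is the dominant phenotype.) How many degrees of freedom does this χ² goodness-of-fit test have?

A testcross of a heterozygote (Aa × aa) gives a 1:1 phenotypic ratio.
A goodness-of-fit test with 2 phenotype classes has df = 2 − 1 = 1.

1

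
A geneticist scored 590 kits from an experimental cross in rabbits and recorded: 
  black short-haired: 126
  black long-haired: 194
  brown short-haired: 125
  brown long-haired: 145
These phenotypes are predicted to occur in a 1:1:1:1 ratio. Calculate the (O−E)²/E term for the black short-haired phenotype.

Expected counts for N = 590 under a 1:1:1:1 ratio (total parts = 4):
  black short-haired: 590 × 1/4 = 147.5
  black long-haired: 590 × 1/4 = 147.5
  brown short-haired: 590 × 1/4 = 147.5
  brown long-haired: 590 × 1/4 = 147.5
Contribution of black short-haired: (126 − 147.5)² / 147.5 = 3.1339

3.134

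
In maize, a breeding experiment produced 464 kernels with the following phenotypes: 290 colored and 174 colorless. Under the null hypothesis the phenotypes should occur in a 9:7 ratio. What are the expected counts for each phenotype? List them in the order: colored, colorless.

261, 203

Total ratio parts = 16. Expected numbers out of 464:
  colored: 464 × 9/16 = 261
  colorless: 464 × 7/16 = 203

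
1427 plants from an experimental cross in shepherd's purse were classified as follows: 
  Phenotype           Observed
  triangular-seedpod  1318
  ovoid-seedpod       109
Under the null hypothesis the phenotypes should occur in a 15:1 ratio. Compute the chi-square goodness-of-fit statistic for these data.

Expected counts for N = 1427 under a 15:1 ratio (total parts = 16):
  triangular-seedpod: 1427 × 15/16 = 1337.8125
  ovoid-seedpod: 1427 × 1/16 = 89.1875
χ² = Σ (O − E)² / E
  triangular-seedpod: (1318 − 1337.8125)² / 1337.8125 = 0.2934
  ovoid-seedpod: (109 − 89.1875)² / 89.1875 = 4.4012
χ² = 0.2934 + 4.4012 = 4.6946 ≈ 4.695

4.695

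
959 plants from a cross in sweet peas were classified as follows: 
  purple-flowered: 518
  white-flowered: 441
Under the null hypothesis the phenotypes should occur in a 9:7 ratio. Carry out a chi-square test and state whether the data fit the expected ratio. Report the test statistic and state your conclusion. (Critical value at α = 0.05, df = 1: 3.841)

The 9:7 ratio has 16 parts, so with N = 959 the expected counts are:
  purple-flowered: 959 × 9/16 = 539.4375
  white-flowered: 959 × 7/16 = 419.5625
χ² = Σ (O − E)² / E
  purple-flowered: (518 − 539.4375)² / 539.4375 = 0.8519
  white-flowered: (441 − 419.5625)² / 419.5625 = 1.0953
χ² = 0.8519 + 1.0953 = 1.9472 ≈ 1.947
Degrees of freedom = 2 − 1 = 1; critical value at α = 0.05 is 3.841.
Since 1.947 < 3.841, we fail to reject the null hypothesis — the data are consistent with the 9:7 ratio.

1.947; consistent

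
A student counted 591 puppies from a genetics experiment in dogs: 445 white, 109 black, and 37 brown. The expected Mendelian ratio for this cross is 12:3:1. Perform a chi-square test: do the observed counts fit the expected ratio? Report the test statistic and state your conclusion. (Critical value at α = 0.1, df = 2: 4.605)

0.037; consistent

Expected counts for N = 591 under a 12:3:1 ratio (total parts = 16):
  white: 591 × 12/16 = 443.25
  black: 591 × 3/16 = 110.8125
  brown: 591 × 1/16 = 36.9375
χ² = Σ (O − E)² / E
  white: (445 − 443.25)² / 443.25 = 0.0069
  black: (109 − 110.8125)² / 110.8125 = 0.0296
  brown: (37 − 36.9375)² / 36.9375 = 0.0001
χ² = 0.0069 + 0.0296 + 0.0001 = 0.0366 ≈ 0.037
Degrees of freedom = 3 − 1 = 2; critical value at α = 0.1 is 4.605.
Since 0.037 < 4.605, we fail to reject the null hypothesis — the data are consistent with the 12:3:1 ratio.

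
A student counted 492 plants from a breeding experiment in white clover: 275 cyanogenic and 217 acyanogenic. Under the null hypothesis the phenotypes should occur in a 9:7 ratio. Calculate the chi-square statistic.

The 9:7 ratio has 16 parts, so with N = 492 the expected counts are:
  cyanogenic: 492 × 9/16 = 276.75
  acyanogenic: 492 × 7/16 = 215.25
χ² = Σ (O − E)² / E
  cyanogenic: (275 − 276.75)² / 276.75 = 0.0111
  acyanogenic: (217 − 215.25)² / 215.25 = 0.0142
χ² = 0.0111 + 0.0142 = 0.0253 ≈ 0.025

0.025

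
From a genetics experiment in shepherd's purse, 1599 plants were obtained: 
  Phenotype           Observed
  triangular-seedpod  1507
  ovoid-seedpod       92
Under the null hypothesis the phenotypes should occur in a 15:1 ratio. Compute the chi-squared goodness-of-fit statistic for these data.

Expected counts for N = 1599 under a 15:1 ratio (total parts = 16):
  triangular-seedpod: 1599 × 15/16 = 1499.0625
  ovoid-seedpod: 1599 × 1/16 = 99.9375
χ² = Σ (O − E)² / E
  triangular-seedpod: (1507 − 1499.0625)² / 1499.0625 = 0.0420
  ovoid-seedpod: (92 − 99.9375)² / 99.9375 = 0.6304
χ² = 0.0420 + 0.6304 = 0.6724 ≈ 0.672

0.672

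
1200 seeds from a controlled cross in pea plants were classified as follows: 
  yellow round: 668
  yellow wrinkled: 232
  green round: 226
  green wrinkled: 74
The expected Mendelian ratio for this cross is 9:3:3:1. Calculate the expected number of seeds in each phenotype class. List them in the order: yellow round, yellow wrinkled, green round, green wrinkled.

675, 225, 225, 75

Total ratio parts = 16. Expected numbers out of 1200:
  yellow round: 1200 × 9/16 = 675
  yellow wrinkled: 1200 × 3/16 = 225
  green round: 1200 × 3/16 = 225
  green wrinkled: 1200 × 1/16 = 75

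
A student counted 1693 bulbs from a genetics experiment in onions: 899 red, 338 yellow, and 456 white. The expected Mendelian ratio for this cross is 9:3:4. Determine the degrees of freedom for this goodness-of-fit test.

2

A goodness-of-fit test with 3 phenotype classes has df = 3 − 1 = 2.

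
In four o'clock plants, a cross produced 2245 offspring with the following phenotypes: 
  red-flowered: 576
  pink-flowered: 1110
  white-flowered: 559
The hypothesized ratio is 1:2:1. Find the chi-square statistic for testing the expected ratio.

0.536

Expected counts for N = 2245 under a 1:2:1 ratio (total parts = 4):
  red-flowered: 2245 × 1/4 = 561.25
  pink-flowered: 2245 × 2/4 = 1122.5
  white-flowered: 2245 × 1/4 = 561.25
χ² = Σ (O − E)² / E
  red-flowered: (576 − 561.25)² / 561.25 = 0.3876
  pink-flowered: (1110 − 1122.5)² / 1122.5 = 0.1392
  white-flowered: (559 − 561.25)² / 561.25 = 0.0090
χ² = 0.3876 + 0.1392 + 0.0090 = 0.5358 ≈ 0.536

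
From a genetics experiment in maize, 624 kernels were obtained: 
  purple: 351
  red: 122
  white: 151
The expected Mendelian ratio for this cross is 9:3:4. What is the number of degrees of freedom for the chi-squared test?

A goodness-of-fit test with 3 phenotype classes has df = 3 − 1 = 2.

2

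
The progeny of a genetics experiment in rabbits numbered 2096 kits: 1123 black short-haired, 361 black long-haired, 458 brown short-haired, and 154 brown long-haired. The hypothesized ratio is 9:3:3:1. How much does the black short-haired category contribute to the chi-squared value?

2.660

The 9:3:3:1 ratio has 16 parts, so with N = 2096 the expected counts are:
  black short-haired: 2096 × 9/16 = 1179
  black long-haired: 2096 × 3/16 = 393
  brown short-haired: 2096 × 3/16 = 393
  brown long-haired: 2096 × 1/16 = 131
Contribution of black short-haired: (1123 − 1179)² / 1179 = 2.6599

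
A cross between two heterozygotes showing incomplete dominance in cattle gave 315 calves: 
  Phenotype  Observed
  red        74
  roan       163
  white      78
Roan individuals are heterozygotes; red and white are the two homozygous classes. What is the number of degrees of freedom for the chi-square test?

2

With incomplete dominance, a heterozygote × heterozygote cross gives a 1:2:1 phenotypic ratio.
A goodness-of-fit test with 3 phenotype classes has df = 3 − 1 = 2.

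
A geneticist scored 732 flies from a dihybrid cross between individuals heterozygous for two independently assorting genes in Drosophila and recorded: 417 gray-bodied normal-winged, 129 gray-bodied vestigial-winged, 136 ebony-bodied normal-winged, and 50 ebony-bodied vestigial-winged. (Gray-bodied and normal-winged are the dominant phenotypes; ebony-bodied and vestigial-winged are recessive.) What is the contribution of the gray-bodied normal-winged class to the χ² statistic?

0.067

A dihybrid F₂ with independent assortment and complete dominance at both loci gives a 9:3:3:1 phenotypic ratio.
The 9:3:3:1 ratio has 16 parts, so with N = 732 the expected counts are:
  gray-bodied normal-winged: 732 × 9/16 = 411.75
  gray-bodied vestigial-winged: 732 × 3/16 = 137.25
  ebony-bodied normal-winged: 732 × 3/16 = 137.25
  ebony-bodied vestigial-winged: 732 × 1/16 = 45.75
Contribution of gray-bodied normal-winged: (417 − 411.75)² / 411.75 = 0.0669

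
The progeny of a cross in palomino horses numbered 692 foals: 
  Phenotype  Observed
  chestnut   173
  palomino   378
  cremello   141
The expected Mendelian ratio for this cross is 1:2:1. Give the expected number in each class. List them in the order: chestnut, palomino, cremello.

Total ratio parts = 4. Expected numbers out of 692:
  chestnut: 692 × 1/4 = 173
  palomino: 692 × 2/4 = 346
  cremello: 692 × 1/4 = 173

173, 346, 173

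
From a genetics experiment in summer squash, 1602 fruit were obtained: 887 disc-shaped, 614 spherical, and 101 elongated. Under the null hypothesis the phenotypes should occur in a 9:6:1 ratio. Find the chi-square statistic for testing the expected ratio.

0.521

Total ratio parts = 16. Expected numbers out of 1602:
  disc-shaped: 1602 × 9/16 = 901.125
  spherical: 1602 × 6/16 = 600.75
  elongated: 1602 × 1/16 = 100.125
χ² = Σ (O − E)² / E
  disc-shaped: (887 − 901.125)² / 901.125 = 0.2214
  spherical: (614 − 600.75)² / 600.75 = 0.2922
  elongated: (101 − 100.125)² / 100.125 = 0.0076
χ² = 0.2214 + 0.2922 + 0.0076 = 0.5212 ≈ 0.521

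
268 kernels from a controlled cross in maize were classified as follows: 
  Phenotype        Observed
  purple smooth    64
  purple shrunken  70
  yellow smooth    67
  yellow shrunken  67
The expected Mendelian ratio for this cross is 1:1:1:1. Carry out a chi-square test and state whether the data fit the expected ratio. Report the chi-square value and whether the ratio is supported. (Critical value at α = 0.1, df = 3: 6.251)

0.269; consistent

Expected counts for N = 268 under a 1:1:1:1 ratio (total parts = 4):
  purple smooth: 268 × 1/4 = 67
  purple shrunken: 268 × 1/4 = 67
  yellow smooth: 268 × 1/4 = 67
  yellow shrunken: 268 × 1/4 = 67
χ² = Σ (O − E)² / E
  purple smooth: (64 − 67)² / 67 = 0.1343
  purple shrunken: (70 − 67)² / 67 = 0.1343
  yellow smooth: (67 − 67)² / 67 = 0.0000
  yellow shrunken: (67 − 67)² / 67 = 0.0000
χ² = 0.1343 + 0.1343 + 0.0000 + 0.0000 = 0.2686 ≈ 0.269
Degrees of freedom = 4 − 1 = 3; critical value at α = 0.1 is 6.251.
Since 0.269 < 6.251, we fail to reject the null hypothesis — the data are consistent with the 1:1:1:1 ratio.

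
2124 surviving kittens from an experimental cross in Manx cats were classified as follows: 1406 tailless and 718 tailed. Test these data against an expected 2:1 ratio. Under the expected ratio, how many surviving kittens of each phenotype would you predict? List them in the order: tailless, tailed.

1416, 708

The 2:1 ratio has 3 parts, so with N = 2124 the expected counts are:
  tailless: 2124 × 2/3 = 1416
  tailed: 2124 × 1/3 = 708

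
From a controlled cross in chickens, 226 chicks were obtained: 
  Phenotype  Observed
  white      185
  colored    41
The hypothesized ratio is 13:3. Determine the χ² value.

0.055

Expected counts for N = 226 under a 13:3 ratio (total parts = 16):
  white: 226 × 13/16 = 183.625
  colored: 226 × 3/16 = 42.375
χ² = Σ (O − E)² / E
  white: (185 − 183.625)² / 183.625 = 0.0103
  colored: (41 − 42.375)² / 42.375 = 0.0446
χ² = 0.0103 + 0.0446 = 0.0549 ≈ 0.055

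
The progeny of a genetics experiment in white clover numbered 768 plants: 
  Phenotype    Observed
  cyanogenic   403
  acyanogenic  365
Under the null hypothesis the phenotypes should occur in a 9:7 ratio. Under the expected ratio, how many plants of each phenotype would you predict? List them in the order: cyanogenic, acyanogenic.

432, 336

Total ratio parts = 16. Expected numbers out of 768:
  cyanogenic: 768 × 9/16 = 432
  acyanogenic: 768 × 7/16 = 336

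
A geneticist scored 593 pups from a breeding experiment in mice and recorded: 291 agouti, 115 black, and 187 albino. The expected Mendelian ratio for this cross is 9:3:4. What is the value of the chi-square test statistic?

15.690

Expected counts for N = 593 under a 9:3:4 ratio (total parts = 16):
  agouti: 593 × 9/16 = 333.5625
  black: 593 × 3/16 = 111.1875
  albino: 593 × 4/16 = 148.25
χ² = Σ (O − E)² / E
  agouti: (291 − 333.5625)² / 333.5625 = 5.4310
  black: (115 − 111.1875)² / 111.1875 = 0.1307
  albino: (187 − 148.25)² / 148.25 = 10.1286
χ² = 5.4310 + 0.1307 + 10.1286 = 15.6903 ≈ 15.690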